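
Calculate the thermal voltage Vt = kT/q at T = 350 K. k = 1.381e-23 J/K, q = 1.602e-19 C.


Step 1: kT = 1.381e-23 * 350 = 4.8335e-21 J
Step 2: Vt = kT/q = 4.8335e-21 / 1.602e-19
Step 3: Vt = 0.03017 V

0.03017


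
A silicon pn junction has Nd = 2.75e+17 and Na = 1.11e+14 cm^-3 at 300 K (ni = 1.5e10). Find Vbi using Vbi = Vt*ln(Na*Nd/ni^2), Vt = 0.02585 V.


Step 1: Compute Na*Nd/ni^2 = 1.11e+14 * 2.75e+17 / (1.5e10)^2 = 1.3567e+11
Step 2: ln(1.3567e+11) = 25.6335
Step 3: Vbi = 0.02585 * 25.6335 = 0.663 V

0.663


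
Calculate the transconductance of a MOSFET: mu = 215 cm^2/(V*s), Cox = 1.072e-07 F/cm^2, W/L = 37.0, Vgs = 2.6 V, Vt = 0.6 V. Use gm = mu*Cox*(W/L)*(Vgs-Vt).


Step 1: Vov = Vgs - Vt = 2.6 - 0.6 = 2.0 V
Step 2: gm = mu * Cox * (W/L) * Vov
Step 3: gm = 215 * 1.072e-07 * 37.0 * 2.0 = 1.71e-03 S

1.71e-03


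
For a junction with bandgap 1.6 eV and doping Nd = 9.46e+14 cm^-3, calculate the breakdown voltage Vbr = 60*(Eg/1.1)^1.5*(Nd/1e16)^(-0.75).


Step 1: Eg/1.1 = 1.6/1.1 = 1.454545
Step 2: (Eg/1.1)^1.5 = 1.454545^1.5 = 1.754247
Step 3: (Nd/1e16)^(-0.75) = (0.0946)^(-0.75) = 5.862484
Step 4: Vbr = 60 * 1.754247 * 5.862484 = 617.1 V

617.1


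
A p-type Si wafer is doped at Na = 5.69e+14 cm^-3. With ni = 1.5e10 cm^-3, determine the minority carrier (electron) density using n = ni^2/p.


Step 1: Majority hole concentration p ≈ Na = 5.69e+14 cm^-3
Step 2: n = ni^2 / Na = (1.5e10)^2 / 5.69e+14
Step 3: n = 3.95e+05 cm^-3

3.95e+05


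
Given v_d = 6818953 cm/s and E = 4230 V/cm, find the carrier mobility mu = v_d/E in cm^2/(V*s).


Step 1: mu = v_d / E
Step 2: mu = 6818953 / 4230
Step 3: mu = 1612.05 cm^2/(V*s)

1612.05


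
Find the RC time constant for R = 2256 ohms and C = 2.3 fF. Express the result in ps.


Step 1: tau = R * C
Step 2: tau = 2256 * 2.3 fF = 2256 * 2.3e-15 F
Step 3: tau = 5.1888e-12 s = 5.1888 ps

5.1888


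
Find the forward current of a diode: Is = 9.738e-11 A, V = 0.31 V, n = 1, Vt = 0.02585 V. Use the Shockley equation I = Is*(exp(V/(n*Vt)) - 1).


Step 1: V/(n*Vt) = 0.31/(1*0.02585) = 11.9923
Step 2: exp(11.9923) = 1.6151e+05
Step 3: I = 9.738e-11 * (1.6151e+05 - 1) = 1.57e-05 A

1.57e-05


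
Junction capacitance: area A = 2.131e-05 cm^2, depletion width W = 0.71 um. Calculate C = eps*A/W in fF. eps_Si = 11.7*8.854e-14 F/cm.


Step 1: eps_Si = 11.7 * 8.854e-14 = 1.035918e-12 F/cm
Step 2: W in cm = 0.71 * 1e-4 = 7.10e-05 cm
Step 3: C = 1.035918e-12 * 2.131e-05 / 7.10e-05 = 3.109213e-13 F
Step 4: C = 310.92 fF

310.92


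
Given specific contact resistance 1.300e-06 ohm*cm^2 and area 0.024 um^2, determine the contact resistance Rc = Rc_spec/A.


Step 1: Convert area to cm^2: 0.024 um^2 = 2.4000e-10 cm^2
Step 2: Rc = Rc_spec / A = 1.300e-06 / 2.4000e-10
Step 3: Rc = 5.42e+03 ohms

5.42e+03


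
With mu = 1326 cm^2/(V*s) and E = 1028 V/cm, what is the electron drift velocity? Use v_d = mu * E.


Step 1: v_d = mu * E
Step 2: v_d = 1326 * 1028 = 1363128
Step 3: v_d = 1.36e+06 cm/s

1.36e+06


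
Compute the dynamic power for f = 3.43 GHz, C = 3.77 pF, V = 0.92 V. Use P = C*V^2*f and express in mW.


Step 1: V^2 = 0.92^2 = 0.8464 V^2
Step 2: P = C*V^2*f = 3.77e-12 F * 0.8464 * 3.43e9 Hz
Step 3: P = 1.094488304e-02 W
Step 4: P = 10.945 mW

10.945


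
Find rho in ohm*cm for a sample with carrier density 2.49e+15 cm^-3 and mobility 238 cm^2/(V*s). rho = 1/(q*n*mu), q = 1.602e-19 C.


Step 1: sigma = q * n * mu = 1.602e-19 * 2.49e+15 * 238 = 9.49377e-02 S/cm
Step 2: rho = 1 / sigma = 1 / 9.49377e-02 = 10.53 ohm*cm

10.53


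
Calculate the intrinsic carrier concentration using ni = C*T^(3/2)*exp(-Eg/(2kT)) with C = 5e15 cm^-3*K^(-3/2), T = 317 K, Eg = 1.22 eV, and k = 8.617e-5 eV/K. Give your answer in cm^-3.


Step 1: Compute kT = 8.617e-5 * 317 = 0.02731589 eV
Step 2: Exponent = -Eg/(2kT) = -1.22/(2*0.02731589) = -22.33132
Step 3: T^(3/2) = 317^1.5 = 5644.02
Step 4: ni = 5e15 * 5644.02 * exp(-22.33132) = 5.65e+09 cm^-3

5.65e+09


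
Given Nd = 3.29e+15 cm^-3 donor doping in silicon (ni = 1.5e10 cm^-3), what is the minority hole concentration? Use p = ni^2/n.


Step 1: Since Nd >> ni, n ≈ Nd = 3.29e+15 cm^-3
Step 2: p = ni^2 / n = (1.5e10)^2 / 3.29e+15
Step 3: p = 2.25e20 / 3.29e+15 = 6.84e+04 cm^-3

6.84e+04


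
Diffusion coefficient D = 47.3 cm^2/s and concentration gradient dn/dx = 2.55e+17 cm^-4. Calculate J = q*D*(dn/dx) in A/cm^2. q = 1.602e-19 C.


Step 1: J = q * D * (dn/dx)
Step 2: J = 1.602e-19 * 47.3 * 2.55e+17
Step 3: J = 1.93e+00 A/cm^2

1.93e+00


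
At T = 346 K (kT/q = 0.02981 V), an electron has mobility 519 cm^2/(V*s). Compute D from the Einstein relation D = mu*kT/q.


Step 1: D = mu * (kT/q)
Step 2: D = 519 * 0.02981
Step 3: D = 15.47 cm^2/s

15.47


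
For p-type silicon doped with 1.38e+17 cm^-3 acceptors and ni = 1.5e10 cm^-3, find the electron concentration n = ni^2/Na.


Step 1: Majority hole concentration p ≈ Na = 1.38e+17 cm^-3
Step 2: n = ni^2 / Na = (1.5e10)^2 / 1.38e+17
Step 3: n = 1.63e+03 cm^-3

1.63e+03


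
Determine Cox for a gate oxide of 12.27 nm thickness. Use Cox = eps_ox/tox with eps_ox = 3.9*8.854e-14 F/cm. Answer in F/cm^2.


Step 1: eps_ox = 3.9 * 8.854e-14 = 3.45306e-13 F/cm
Step 2: tox in cm = 12.27 nm * 1e-7 = 1.2270e-06 cm
Step 3: Cox = 3.45306e-13 / 1.2270e-06 = 2.81e-07 F/cm^2

2.81e-07


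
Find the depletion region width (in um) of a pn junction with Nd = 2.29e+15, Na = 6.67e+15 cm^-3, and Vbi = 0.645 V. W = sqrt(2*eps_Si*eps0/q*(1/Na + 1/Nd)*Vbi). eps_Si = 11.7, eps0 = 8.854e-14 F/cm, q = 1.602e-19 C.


Step 1: 1/Na + 1/Nd = 1/6.67e+15 + 1/2.29e+15 = 5.86606e-16
Step 2: 2*eps*eps0/q = 2*11.7*8.854e-14/1.602e-19 = 1.293281e+07
Step 3: W^2 = 1.293281e+07 * 5.86606e-16 * 0.645 = 4.89327e-09
Step 4: W = sqrt(4.89327e-09) = 6.995e-05 cm = 0.6995 um

0.6995


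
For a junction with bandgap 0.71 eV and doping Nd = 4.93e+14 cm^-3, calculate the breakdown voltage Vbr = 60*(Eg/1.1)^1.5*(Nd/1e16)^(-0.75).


Step 1: Eg/1.1 = 0.71/1.1 = 0.645455
Step 2: (Eg/1.1)^1.5 = 0.645455^1.5 = 0.518560
Step 3: (Nd/1e16)^(-0.75) = (0.0493)^(-0.75) = 9.557951
Step 4: Vbr = 60 * 0.518560 * 9.557951 = 297.4 V

297.4


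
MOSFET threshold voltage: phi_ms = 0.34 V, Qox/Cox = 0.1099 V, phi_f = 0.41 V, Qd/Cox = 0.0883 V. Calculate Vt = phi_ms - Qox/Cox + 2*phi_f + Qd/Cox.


Step 1: Vt = phi_ms - Qox/Cox + 2*phi_f + Qd/Cox
Step 2: Vt = 0.34 - 0.1099 + 2*0.41 + 0.0883
Step 3: Vt = 0.34 - 0.1099 + 0.82 + 0.0883
Step 4: Vt = 1.1384 V

1.1384


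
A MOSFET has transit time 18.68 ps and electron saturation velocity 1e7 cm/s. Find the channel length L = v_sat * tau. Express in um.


Step 1: tau in seconds = 18.68 ps * 1e-12 = 1.8680e-11 s
Step 2: L = v_sat * tau = 1e7 * 1.8680e-11 = 1.8680e-04 cm
Step 3: L in um = 1.8680e-04 * 1e4 = 1.868 um

1.868


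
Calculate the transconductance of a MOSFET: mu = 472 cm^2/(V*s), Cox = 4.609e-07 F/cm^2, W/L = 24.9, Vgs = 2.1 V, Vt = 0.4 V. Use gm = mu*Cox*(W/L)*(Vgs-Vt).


Step 1: Vov = Vgs - Vt = 2.1 - 0.4 = 1.7 V
Step 2: gm = mu * Cox * (W/L) * Vov
Step 3: gm = 472 * 4.609e-07 * 24.9 * 1.7 = 9.21e-03 S

9.21e-03


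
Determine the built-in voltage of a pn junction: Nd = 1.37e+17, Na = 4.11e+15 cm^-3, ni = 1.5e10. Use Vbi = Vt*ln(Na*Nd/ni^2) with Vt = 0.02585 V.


Step 1: Compute Na*Nd/ni^2 = 4.11e+15 * 1.37e+17 / (1.5e10)^2 = 2.5025e+12
Step 2: ln(2.5025e+12) = 28.5483
Step 3: Vbi = 0.02585 * 28.5483 = 0.738 V

0.738


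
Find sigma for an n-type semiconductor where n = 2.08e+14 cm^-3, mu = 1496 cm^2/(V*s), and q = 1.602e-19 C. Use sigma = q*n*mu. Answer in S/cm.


Step 1: sigma = q * n * mu
Step 2: sigma = 1.602e-19 * 2.08e+14 * 1496
Step 3: sigma = 4.985e-02 S/cm

4.985e-02


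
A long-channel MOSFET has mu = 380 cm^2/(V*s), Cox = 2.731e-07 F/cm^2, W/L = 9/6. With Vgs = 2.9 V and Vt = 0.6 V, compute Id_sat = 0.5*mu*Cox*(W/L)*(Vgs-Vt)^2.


Step 1: Overdrive voltage Vov = Vgs - Vt = 2.9 - 0.6 = 2.3 V
Step 2: W/L = 9/6 = 1.5
Step 3: Id = 0.5 * 380 * 2.731e-07 * 1.5 * 2.3^2
Step 4: Id = 4.12e-04 A

4.12e-04


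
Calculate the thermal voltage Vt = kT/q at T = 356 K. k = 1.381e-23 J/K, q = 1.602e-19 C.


Step 1: kT = 1.381e-23 * 356 = 4.91636e-21 J
Step 2: Vt = kT/q = 4.91636e-21 / 1.602e-19
Step 3: Vt = 0.03069 V

0.03069


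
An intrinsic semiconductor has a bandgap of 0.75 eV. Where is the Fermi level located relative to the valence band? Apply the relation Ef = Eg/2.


Step 1: For an intrinsic semiconductor, the Fermi level sits at midgap.
Step 2: Ef = Eg / 2 = 0.75 / 2 = 0.375 eV

0.375


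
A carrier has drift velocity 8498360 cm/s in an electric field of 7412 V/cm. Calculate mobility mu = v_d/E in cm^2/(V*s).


Step 1: mu = v_d / E
Step 2: mu = 8498360 / 7412
Step 3: mu = 1146.57 cm^2/(V*s)

1146.57


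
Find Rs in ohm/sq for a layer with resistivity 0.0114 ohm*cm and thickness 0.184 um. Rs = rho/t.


Step 1: Convert thickness to cm: t = 0.184 um = 1.8400e-05 cm
Step 2: Rs = rho / t = 0.0114 / 1.8400e-05
Step 3: Rs = 619.6 ohm/sq

619.6


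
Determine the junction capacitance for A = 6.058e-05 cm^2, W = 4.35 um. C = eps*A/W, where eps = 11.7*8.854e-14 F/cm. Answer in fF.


Step 1: eps_Si = 11.7 * 8.854e-14 = 1.035918e-12 F/cm
Step 2: W in cm = 4.35 * 1e-4 = 4.35e-04 cm
Step 3: C = 1.035918e-12 * 6.058e-05 / 4.35e-04 = 1.442665e-13 F
Step 4: C = 144.27 fF

144.27


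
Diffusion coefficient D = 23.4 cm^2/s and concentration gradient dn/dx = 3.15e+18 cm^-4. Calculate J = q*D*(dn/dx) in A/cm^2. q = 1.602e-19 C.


Step 1: J = q * D * (dn/dx)
Step 2: J = 1.602e-19 * 23.4 * 3.15e+18
Step 3: J = 1.18e+01 A/cm^2

1.18e+01


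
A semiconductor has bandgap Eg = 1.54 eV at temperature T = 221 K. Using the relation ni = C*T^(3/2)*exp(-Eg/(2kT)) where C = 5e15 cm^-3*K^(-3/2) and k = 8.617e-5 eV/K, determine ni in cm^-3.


Step 1: Compute kT = 8.617e-5 * 221 = 0.01904357 eV
Step 2: Exponent = -Eg/(2kT) = -1.54/(2*0.01904357) = -40.43360
Step 3: T^(3/2) = 221^1.5 = 3285.40
Step 4: ni = 5e15 * 3285.40 * exp(-40.43360) = 4.52e+01 cm^-3

4.52e+01


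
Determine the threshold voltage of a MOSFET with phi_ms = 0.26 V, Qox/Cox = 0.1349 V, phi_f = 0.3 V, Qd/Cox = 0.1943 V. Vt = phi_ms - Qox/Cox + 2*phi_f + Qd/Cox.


Step 1: Vt = phi_ms - Qox/Cox + 2*phi_f + Qd/Cox
Step 2: Vt = 0.26 - 0.1349 + 2*0.3 + 0.1943
Step 3: Vt = 0.26 - 0.1349 + 0.6 + 0.1943
Step 4: Vt = 0.9194 V

0.9194


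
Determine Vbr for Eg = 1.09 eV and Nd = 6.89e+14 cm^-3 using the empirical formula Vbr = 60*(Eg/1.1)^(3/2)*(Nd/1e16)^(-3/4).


Step 1: Eg/1.1 = 1.09/1.1 = 0.990909
Step 2: (Eg/1.1)^1.5 = 0.990909^1.5 = 0.986395
Step 3: (Nd/1e16)^(-0.75) = (0.0689)^(-0.75) = 7.435935
Step 4: Vbr = 60 * 0.986395 * 7.435935 = 440.1 V

440.1


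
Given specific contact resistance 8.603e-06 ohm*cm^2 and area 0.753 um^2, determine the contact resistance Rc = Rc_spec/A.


Step 1: Convert area to cm^2: 0.753 um^2 = 7.5300e-09 cm^2
Step 2: Rc = Rc_spec / A = 8.603e-06 / 7.5300e-09
Step 3: Rc = 1.14e+03 ohms

1.14e+03


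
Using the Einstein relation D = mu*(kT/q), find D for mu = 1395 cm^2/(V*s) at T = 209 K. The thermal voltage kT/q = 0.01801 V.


Step 1: D = mu * (kT/q)
Step 2: D = 1395 * 0.01801
Step 3: D = 25.12 cm^2/s

25.12


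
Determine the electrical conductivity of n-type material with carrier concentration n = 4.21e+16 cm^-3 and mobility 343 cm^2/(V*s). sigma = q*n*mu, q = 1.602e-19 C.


Step 1: sigma = q * n * mu
Step 2: sigma = 1.602e-19 * 4.21e+16 * 343
Step 3: sigma = 2.313e+00 S/cm

2.313e+00


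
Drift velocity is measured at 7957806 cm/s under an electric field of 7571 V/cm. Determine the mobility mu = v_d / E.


Step 1: mu = v_d / E
Step 2: mu = 7957806 / 7571
Step 3: mu = 1051.09 cm^2/(V*s)

1051.09


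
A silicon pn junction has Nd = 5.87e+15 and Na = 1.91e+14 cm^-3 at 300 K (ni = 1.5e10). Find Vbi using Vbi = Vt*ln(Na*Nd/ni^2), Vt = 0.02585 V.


Step 1: Compute Na*Nd/ni^2 = 1.91e+14 * 5.87e+15 / (1.5e10)^2 = 4.9830e+09
Step 2: ln(4.9830e+09) = 22.3293
Step 3: Vbi = 0.02585 * 22.3293 = 0.577 V

0.577


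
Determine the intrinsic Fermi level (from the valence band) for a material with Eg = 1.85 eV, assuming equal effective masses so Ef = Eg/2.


Step 1: For an intrinsic semiconductor, the Fermi level sits at midgap.
Step 2: Ef = Eg / 2 = 1.85 / 2 = 0.925 eV

0.925


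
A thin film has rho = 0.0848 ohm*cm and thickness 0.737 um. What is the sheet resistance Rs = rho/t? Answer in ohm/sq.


Step 1: Convert thickness to cm: t = 0.737 um = 7.3700e-05 cm
Step 2: Rs = rho / t = 0.0848 / 7.3700e-05
Step 3: Rs = 1150.6 ohm/sq

1150.6


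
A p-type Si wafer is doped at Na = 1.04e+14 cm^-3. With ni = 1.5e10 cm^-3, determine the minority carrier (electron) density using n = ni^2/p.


Step 1: Majority hole concentration p ≈ Na = 1.04e+14 cm^-3
Step 2: n = ni^2 / Na = (1.5e10)^2 / 1.04e+14
Step 3: n = 2.16e+06 cm^-3

2.16e+06


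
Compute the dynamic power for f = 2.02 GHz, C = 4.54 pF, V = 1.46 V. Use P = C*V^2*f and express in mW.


Step 1: V^2 = 1.46^2 = 2.1316 V^2
Step 2: P = C*V^2*f = 4.54e-12 F * 2.1316 * 2.02e9 Hz
Step 3: P = 1.954847728e-02 W
Step 4: P = 19.548 mW

19.548


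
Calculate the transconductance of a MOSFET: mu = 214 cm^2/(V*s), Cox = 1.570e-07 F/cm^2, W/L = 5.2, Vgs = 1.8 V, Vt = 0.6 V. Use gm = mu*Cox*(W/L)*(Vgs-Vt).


Step 1: Vov = Vgs - Vt = 1.8 - 0.6 = 1.2 V
Step 2: gm = mu * Cox * (W/L) * Vov
Step 3: gm = 214 * 1.570e-07 * 5.2 * 1.2 = 2.10e-04 S

2.10e-04


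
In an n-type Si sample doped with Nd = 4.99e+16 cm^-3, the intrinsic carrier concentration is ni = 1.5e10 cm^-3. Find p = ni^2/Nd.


Step 1: Since Nd >> ni, n ≈ Nd = 4.99e+16 cm^-3
Step 2: p = ni^2 / n = (1.5e10)^2 / 4.99e+16
Step 3: p = 2.25e20 / 4.99e+16 = 4.51e+03 cm^-3

4.51e+03


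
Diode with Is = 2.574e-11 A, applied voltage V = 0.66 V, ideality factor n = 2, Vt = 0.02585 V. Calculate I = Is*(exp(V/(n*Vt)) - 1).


Step 1: V/(n*Vt) = 0.66/(2*0.02585) = 12.7660
Step 2: exp(12.7660) = 3.5011e+05
Step 3: I = 2.574e-11 * (3.5011e+05 - 1) = 9.01e-06 A

9.01e-06


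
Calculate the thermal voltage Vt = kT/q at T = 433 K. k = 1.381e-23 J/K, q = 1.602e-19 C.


Step 1: kT = 1.381e-23 * 433 = 5.97973e-21 J
Step 2: Vt = kT/q = 5.97973e-21 / 1.602e-19
Step 3: Vt = 0.03733 V

0.03733


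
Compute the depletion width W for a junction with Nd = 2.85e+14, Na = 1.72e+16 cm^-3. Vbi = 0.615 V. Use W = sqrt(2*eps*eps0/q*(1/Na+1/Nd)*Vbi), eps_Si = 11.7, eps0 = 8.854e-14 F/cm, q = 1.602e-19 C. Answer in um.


Step 1: 1/Na + 1/Nd = 1/1.72e+16 + 1/2.85e+14 = 3.56691e-15
Step 2: 2*eps*eps0/q = 2*11.7*8.854e-14/1.602e-19 = 1.293281e+07
Step 3: W^2 = 1.293281e+07 * 3.56691e-15 * 0.615 = 2.83701e-08
Step 4: W = sqrt(2.83701e-08) = 1.684e-04 cm = 1.684 um

1.684


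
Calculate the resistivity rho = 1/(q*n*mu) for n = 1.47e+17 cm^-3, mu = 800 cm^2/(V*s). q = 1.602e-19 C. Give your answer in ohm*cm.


Step 1: sigma = q * n * mu = 1.602e-19 * 1.47e+17 * 800 = 1.88395e+01 S/cm
Step 2: rho = 1 / sigma = 1 / 1.88395e+01 = 0.05308 ohm*cm

0.05308


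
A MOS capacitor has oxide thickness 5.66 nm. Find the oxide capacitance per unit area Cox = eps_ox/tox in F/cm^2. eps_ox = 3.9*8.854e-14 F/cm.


Step 1: eps_ox = 3.9 * 8.854e-14 = 3.45306e-13 F/cm
Step 2: tox in cm = 5.66 nm * 1e-7 = 5.6600e-07 cm
Step 3: Cox = 3.45306e-13 / 5.6600e-07 = 6.10e-07 F/cm^2

6.10e-07


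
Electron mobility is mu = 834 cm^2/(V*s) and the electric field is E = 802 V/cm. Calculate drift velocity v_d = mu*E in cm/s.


Step 1: v_d = mu * E
Step 2: v_d = 834 * 802 = 668868
Step 3: v_d = 6.69e+05 cm/s

6.69e+05


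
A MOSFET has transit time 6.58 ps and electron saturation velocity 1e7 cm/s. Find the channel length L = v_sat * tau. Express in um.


Step 1: tau in seconds = 6.58 ps * 1e-12 = 6.5800e-12 s
Step 2: L = v_sat * tau = 1e7 * 6.5800e-12 = 6.5800e-05 cm
Step 3: L in um = 6.5800e-05 * 1e4 = 0.658 um

0.658


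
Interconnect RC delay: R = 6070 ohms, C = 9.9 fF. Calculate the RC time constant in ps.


Step 1: tau = R * C
Step 2: tau = 6070 * 9.9 fF = 6070 * 9.9e-15 F
Step 3: tau = 6.0093e-11 s = 60.093 ps

60.093


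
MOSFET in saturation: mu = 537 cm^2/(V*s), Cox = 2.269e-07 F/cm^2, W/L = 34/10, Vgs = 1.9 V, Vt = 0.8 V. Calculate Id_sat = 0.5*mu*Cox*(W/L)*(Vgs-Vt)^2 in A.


Step 1: Overdrive voltage Vov = Vgs - Vt = 1.9 - 0.8 = 1.1 V
Step 2: W/L = 34/10 = 3.4
Step 3: Id = 0.5 * 537 * 2.269e-07 * 3.4 * 1.1^2
Step 4: Id = 2.51e-04 A

2.51e-04


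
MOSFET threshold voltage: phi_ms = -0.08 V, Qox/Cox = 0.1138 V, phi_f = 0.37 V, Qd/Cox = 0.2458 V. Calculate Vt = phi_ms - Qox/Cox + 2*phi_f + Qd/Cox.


Step 1: Vt = phi_ms - Qox/Cox + 2*phi_f + Qd/Cox
Step 2: Vt = -0.08 - 0.1138 + 2*0.37 + 0.2458
Step 3: Vt = -0.08 - 0.1138 + 0.74 + 0.2458
Step 4: Vt = 0.792 V

0.792


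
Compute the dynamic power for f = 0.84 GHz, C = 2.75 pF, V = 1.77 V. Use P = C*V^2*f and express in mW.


Step 1: V^2 = 1.77^2 = 3.1329 V^2
Step 2: P = C*V^2*f = 2.75e-12 F * 3.1329 * 0.84e9 Hz
Step 3: P = 7.236999e-03 W
Step 4: P = 7.237 mW

7.237


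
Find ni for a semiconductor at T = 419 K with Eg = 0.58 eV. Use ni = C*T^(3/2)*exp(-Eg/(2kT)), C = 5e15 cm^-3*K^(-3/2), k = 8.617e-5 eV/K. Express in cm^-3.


Step 1: Compute kT = 8.617e-5 * 419 = 0.03610523 eV
Step 2: Exponent = -Eg/(2kT) = -0.58/(2*0.03610523) = -8.03208
Step 3: T^(3/2) = 419^1.5 = 8576.72
Step 4: ni = 5e15 * 8576.72 * exp(-8.03208) = 1.39e+16 cm^-3

1.39e+16


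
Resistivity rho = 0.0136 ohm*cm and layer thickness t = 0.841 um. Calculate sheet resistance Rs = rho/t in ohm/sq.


Step 1: Convert thickness to cm: t = 0.841 um = 8.4100e-05 cm
Step 2: Rs = rho / t = 0.0136 / 8.4100e-05
Step 3: Rs = 161.7 ohm/sq

161.7


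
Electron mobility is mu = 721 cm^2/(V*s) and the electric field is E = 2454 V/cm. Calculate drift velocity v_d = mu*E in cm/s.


Step 1: v_d = mu * E
Step 2: v_d = 721 * 2454 = 1769334
Step 3: v_d = 1.77e+06 cm/s

1.77e+06


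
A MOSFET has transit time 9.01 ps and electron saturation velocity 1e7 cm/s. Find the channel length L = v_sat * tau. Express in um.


Step 1: tau in seconds = 9.01 ps * 1e-12 = 9.0100e-12 s
Step 2: L = v_sat * tau = 1e7 * 9.0100e-12 = 9.0100e-05 cm
Step 3: L in um = 9.0100e-05 * 1e4 = 0.901 um

0.901


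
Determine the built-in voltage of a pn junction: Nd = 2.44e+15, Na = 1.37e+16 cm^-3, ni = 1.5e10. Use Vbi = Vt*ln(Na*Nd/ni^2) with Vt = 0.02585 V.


Step 1: Compute Na*Nd/ni^2 = 1.37e+16 * 2.44e+15 / (1.5e10)^2 = 1.4857e+11
Step 2: ln(1.4857e+11) = 25.7243
Step 3: Vbi = 0.02585 * 25.7243 = 0.665 V

0.665


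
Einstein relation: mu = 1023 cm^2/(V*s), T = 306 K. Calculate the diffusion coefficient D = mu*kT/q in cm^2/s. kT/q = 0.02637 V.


Step 1: D = mu * (kT/q)
Step 2: D = 1023 * 0.02637
Step 3: D = 26.98 cm^2/s

26.98


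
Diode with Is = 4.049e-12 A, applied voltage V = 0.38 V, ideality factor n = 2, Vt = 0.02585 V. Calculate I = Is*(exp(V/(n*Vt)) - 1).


Step 1: V/(n*Vt) = 0.38/(2*0.02585) = 7.3501
Step 2: exp(7.3501) = 1.5564e+03
Step 3: I = 4.049e-12 * (1.5564e+03 - 1) = 6.30e-09 A

6.30e-09


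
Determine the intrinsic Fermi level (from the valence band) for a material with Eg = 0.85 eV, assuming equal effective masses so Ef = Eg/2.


Step 1: For an intrinsic semiconductor, the Fermi level sits at midgap.
Step 2: Ef = Eg / 2 = 0.85 / 2 = 0.425 eV

0.425


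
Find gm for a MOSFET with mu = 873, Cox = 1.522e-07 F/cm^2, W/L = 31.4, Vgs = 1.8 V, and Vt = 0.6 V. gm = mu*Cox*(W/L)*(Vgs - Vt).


Step 1: Vov = Vgs - Vt = 1.8 - 0.6 = 1.2 V
Step 2: gm = mu * Cox * (W/L) * Vov
Step 3: gm = 873 * 1.522e-07 * 31.4 * 1.2 = 5.01e-03 S

5.01e-03


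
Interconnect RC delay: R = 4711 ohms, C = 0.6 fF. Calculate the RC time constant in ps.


Step 1: tau = R * C
Step 2: tau = 4711 * 0.6 fF = 4711 * 6.0e-16 F
Step 3: tau = 2.8266e-12 s = 2.8266 ps

2.8266


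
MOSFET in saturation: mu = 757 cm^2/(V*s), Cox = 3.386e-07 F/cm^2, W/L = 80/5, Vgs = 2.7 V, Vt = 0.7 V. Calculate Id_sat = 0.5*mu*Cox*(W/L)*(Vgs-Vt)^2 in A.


Step 1: Overdrive voltage Vov = Vgs - Vt = 2.7 - 0.7 = 2.0 V
Step 2: W/L = 80/5 = 16
Step 3: Id = 0.5 * 757 * 3.386e-07 * 16 * 2.0^2
Step 4: Id = 8.20e-03 A

8.20e-03


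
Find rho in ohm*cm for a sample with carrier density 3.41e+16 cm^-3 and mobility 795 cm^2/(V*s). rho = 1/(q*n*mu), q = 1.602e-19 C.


Step 1: sigma = q * n * mu = 1.602e-19 * 3.41e+16 * 795 = 4.34294e+00 S/cm
Step 2: rho = 1 / sigma = 1 / 4.34294e+00 = 0.2303 ohm*cm

0.2303


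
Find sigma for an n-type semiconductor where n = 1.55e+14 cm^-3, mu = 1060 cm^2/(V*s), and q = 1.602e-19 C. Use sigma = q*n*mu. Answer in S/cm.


Step 1: sigma = q * n * mu
Step 2: sigma = 1.602e-19 * 1.55e+14 * 1060
Step 3: sigma = 2.632e-02 S/cm

2.632e-02


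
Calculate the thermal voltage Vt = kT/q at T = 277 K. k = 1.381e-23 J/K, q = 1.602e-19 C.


Step 1: kT = 1.381e-23 * 277 = 3.82537e-21 J
Step 2: Vt = kT/q = 3.82537e-21 / 1.602e-19
Step 3: Vt = 0.02388 V

0.02388


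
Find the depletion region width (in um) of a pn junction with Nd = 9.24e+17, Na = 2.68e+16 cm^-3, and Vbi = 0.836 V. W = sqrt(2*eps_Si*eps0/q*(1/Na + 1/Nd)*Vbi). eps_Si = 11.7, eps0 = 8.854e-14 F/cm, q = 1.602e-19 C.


Step 1: 1/Na + 1/Nd = 1/2.68e+16 + 1/9.24e+17 = 3.83957e-17
Step 2: 2*eps*eps0/q = 2*11.7*8.854e-14/1.602e-19 = 1.293281e+07
Step 3: W^2 = 1.293281e+07 * 3.83957e-17 * 0.836 = 4.15128e-10
Step 4: W = sqrt(4.15128e-10) = 2.037e-05 cm = 0.2037 um

0.2037


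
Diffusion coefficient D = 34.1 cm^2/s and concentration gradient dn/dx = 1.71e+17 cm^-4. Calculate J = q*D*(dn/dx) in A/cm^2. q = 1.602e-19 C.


Step 1: J = q * D * (dn/dx)
Step 2: J = 1.602e-19 * 34.1 * 1.71e+17
Step 3: J = 9.34e-01 A/cm^2

9.34e-01


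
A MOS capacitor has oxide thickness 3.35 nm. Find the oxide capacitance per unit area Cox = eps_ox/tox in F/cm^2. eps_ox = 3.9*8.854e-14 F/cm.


Step 1: eps_ox = 3.9 * 8.854e-14 = 3.45306e-13 F/cm
Step 2: tox in cm = 3.35 nm * 1e-7 = 3.3500e-07 cm
Step 3: Cox = 3.45306e-13 / 3.3500e-07 = 1.03e-06 F/cm^2

1.03e-06


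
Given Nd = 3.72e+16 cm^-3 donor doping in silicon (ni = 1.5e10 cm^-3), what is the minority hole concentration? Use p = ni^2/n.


Step 1: Since Nd >> ni, n ≈ Nd = 3.72e+16 cm^-3
Step 2: p = ni^2 / n = (1.5e10)^2 / 3.72e+16
Step 3: p = 2.25e20 / 3.72e+16 = 6.05e+03 cm^-3

6.05e+03


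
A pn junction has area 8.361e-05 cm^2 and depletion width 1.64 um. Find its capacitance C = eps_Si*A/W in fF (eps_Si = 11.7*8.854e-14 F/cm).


Step 1: eps_Si = 11.7 * 8.854e-14 = 1.035918e-12 F/cm
Step 2: W in cm = 1.64 * 1e-4 = 1.64e-04 cm
Step 3: C = 1.035918e-12 * 8.361e-05 / 1.64e-04 = 5.281287e-13 F
Step 4: C = 528.13 fF

528.13


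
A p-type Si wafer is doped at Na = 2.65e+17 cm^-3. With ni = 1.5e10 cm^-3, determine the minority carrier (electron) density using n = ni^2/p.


Step 1: Majority hole concentration p ≈ Na = 2.65e+17 cm^-3
Step 2: n = ni^2 / Na = (1.5e10)^2 / 2.65e+17
Step 3: n = 8.49e+02 cm^-3

8.49e+02


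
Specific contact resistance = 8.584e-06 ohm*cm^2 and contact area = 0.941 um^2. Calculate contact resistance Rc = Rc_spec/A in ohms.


Step 1: Convert area to cm^2: 0.941 um^2 = 9.4100e-09 cm^2
Step 2: Rc = Rc_spec / A = 8.584e-06 / 9.4100e-09
Step 3: Rc = 9.12e+02 ohms

9.12e+02


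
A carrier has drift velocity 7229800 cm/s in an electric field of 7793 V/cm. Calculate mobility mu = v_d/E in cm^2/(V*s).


Step 1: mu = v_d / E
Step 2: mu = 7229800 / 7793
Step 3: mu = 927.73 cm^2/(V*s)

927.73


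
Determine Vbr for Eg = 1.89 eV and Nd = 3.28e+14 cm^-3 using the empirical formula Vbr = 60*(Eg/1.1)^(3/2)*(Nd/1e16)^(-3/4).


Step 1: Eg/1.1 = 1.89/1.1 = 1.718182
Step 2: (Eg/1.1)^1.5 = 1.718182^1.5 = 2.252183
Step 3: (Nd/1e16)^(-0.75) = (0.0328)^(-0.75) = 12.974619
Step 4: Vbr = 60 * 2.252183 * 12.974619 = 1753.3 V

1753.3


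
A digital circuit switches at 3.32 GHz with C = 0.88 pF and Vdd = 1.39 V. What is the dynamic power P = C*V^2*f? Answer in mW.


Step 1: V^2 = 1.39^2 = 1.9321 V^2
Step 2: P = C*V^2*f = 0.88e-12 F * 1.9321 * 3.32e9 Hz
Step 3: P = 5.64482336e-03 W
Step 4: P = 5.645 mW

5.645


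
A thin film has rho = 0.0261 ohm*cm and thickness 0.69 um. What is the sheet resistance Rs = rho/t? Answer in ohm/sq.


Step 1: Convert thickness to cm: t = 0.69 um = 6.9000e-05 cm
Step 2: Rs = rho / t = 0.0261 / 6.9000e-05
Step 3: Rs = 378.3 ohm/sq

378.3


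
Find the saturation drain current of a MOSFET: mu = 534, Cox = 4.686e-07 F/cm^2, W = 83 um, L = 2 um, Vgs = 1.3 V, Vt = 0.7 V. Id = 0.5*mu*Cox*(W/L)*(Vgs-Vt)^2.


Step 1: Overdrive voltage Vov = Vgs - Vt = 1.3 - 0.7 = 0.6 V
Step 2: W/L = 83/2 = 41.5
Step 3: Id = 0.5 * 534 * 4.686e-07 * 41.5 * 0.6^2
Step 4: Id = 1.87e-03 A

1.87e-03


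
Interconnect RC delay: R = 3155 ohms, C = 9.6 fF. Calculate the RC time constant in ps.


Step 1: tau = R * C
Step 2: tau = 3155 * 9.6 fF = 3155 * 9.6e-15 F
Step 3: tau = 3.0288e-11 s = 30.288 ps

30.288


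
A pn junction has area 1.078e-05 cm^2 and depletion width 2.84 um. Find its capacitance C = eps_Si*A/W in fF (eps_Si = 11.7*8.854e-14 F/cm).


Step 1: eps_Si = 11.7 * 8.854e-14 = 1.035918e-12 F/cm
Step 2: W in cm = 2.84 * 1e-4 = 2.84e-04 cm
Step 3: C = 1.035918e-12 * 1.078e-05 / 2.84e-04 = 3.932111e-14 F
Step 4: C = 39.32 fF

39.32


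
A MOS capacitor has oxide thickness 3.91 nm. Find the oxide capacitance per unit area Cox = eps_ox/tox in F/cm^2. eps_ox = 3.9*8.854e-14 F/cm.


Step 1: eps_ox = 3.9 * 8.854e-14 = 3.45306e-13 F/cm
Step 2: tox in cm = 3.91 nm * 1e-7 = 3.9100e-07 cm
Step 3: Cox = 3.45306e-13 / 3.9100e-07 = 8.83e-07 F/cm^2

8.83e-07


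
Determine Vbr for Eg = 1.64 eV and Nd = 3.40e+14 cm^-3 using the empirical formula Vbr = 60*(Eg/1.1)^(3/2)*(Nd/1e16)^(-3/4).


Step 1: Eg/1.1 = 1.64/1.1 = 1.490909
Step 2: (Eg/1.1)^1.5 = 1.490909^1.5 = 1.820441
Step 3: (Nd/1e16)^(-0.75) = (0.034)^(-0.75) = 12.629635
Step 4: Vbr = 60 * 1.820441 * 12.629635 = 1379.5 V

1379.5


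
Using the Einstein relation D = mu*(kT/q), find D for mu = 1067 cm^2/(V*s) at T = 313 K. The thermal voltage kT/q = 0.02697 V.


Step 1: D = mu * (kT/q)
Step 2: D = 1067 * 0.02697
Step 3: D = 28.78 cm^2/s

28.78


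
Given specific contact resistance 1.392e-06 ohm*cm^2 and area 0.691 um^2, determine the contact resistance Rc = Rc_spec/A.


Step 1: Convert area to cm^2: 0.691 um^2 = 6.9100e-09 cm^2
Step 2: Rc = Rc_spec / A = 1.392e-06 / 6.9100e-09
Step 3: Rc = 2.01e+02 ohms

2.01e+02


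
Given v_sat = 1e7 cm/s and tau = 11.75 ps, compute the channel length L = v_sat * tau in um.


Step 1: tau in seconds = 11.75 ps * 1e-12 = 1.1750e-11 s
Step 2: L = v_sat * tau = 1e7 * 1.1750e-11 = 1.1750e-04 cm
Step 3: L in um = 1.1750e-04 * 1e4 = 1.175 um

1.175


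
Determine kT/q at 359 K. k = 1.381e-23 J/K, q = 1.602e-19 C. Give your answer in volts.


Step 1: kT = 1.381e-23 * 359 = 4.95779e-21 J
Step 2: Vt = kT/q = 4.95779e-21 / 1.602e-19
Step 3: Vt = 0.03095 V

0.03095


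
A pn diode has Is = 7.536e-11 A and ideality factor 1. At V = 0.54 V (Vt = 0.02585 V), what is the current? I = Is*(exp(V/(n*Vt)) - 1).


Step 1: V/(n*Vt) = 0.54/(1*0.02585) = 20.8897
Step 2: exp(20.8897) = 1.1811e+09
Step 3: I = 7.536e-11 * (1.1811e+09 - 1) = 8.90e-02 A

8.90e-02


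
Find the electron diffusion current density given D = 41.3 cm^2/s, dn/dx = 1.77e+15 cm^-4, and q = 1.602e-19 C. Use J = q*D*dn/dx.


Step 1: J = q * D * (dn/dx)
Step 2: J = 1.602e-19 * 41.3 * 1.77e+15
Step 3: J = 1.17e-02 A/cm^2

1.17e-02


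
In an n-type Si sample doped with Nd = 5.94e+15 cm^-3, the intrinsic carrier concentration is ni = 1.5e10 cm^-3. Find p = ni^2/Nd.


Step 1: Since Nd >> ni, n ≈ Nd = 5.94e+15 cm^-3
Step 2: p = ni^2 / n = (1.5e10)^2 / 5.94e+15
Step 3: p = 2.25e20 / 5.94e+15 = 3.79e+04 cm^-3

3.79e+04


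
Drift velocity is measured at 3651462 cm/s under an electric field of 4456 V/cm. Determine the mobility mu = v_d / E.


Step 1: mu = v_d / E
Step 2: mu = 3651462 / 4456
Step 3: mu = 819.45 cm^2/(V*s)

819.45


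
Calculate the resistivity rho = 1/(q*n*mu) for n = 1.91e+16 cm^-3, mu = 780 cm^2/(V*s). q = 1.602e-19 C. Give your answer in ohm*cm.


Step 1: sigma = q * n * mu = 1.602e-19 * 1.91e+16 * 780 = 2.38666e+00 S/cm
Step 2: rho = 1 / sigma = 1 / 2.38666e+00 = 0.419 ohm*cm

0.419


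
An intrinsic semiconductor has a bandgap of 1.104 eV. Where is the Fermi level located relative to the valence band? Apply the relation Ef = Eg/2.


Step 1: For an intrinsic semiconductor, the Fermi level sits at midgap.
Step 2: Ef = Eg / 2 = 1.104 / 2 = 0.552 eV

0.552


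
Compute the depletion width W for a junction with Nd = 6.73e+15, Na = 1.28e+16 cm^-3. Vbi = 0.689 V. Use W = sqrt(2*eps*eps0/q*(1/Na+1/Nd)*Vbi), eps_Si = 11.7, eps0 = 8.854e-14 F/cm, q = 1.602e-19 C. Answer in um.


Step 1: 1/Na + 1/Nd = 1/1.28e+16 + 1/6.73e+15 = 2.26713e-16
Step 2: 2*eps*eps0/q = 2*11.7*8.854e-14/1.602e-19 = 1.293281e+07
Step 3: W^2 = 1.293281e+07 * 2.26713e-16 * 0.689 = 2.02017e-09
Step 4: W = sqrt(2.02017e-09) = 4.495e-05 cm = 0.4495 um

0.4495


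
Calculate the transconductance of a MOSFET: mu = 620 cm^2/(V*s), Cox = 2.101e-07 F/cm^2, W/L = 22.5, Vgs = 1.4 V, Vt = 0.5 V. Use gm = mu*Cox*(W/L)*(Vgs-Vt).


Step 1: Vov = Vgs - Vt = 1.4 - 0.5 = 0.9 V
Step 2: gm = mu * Cox * (W/L) * Vov
Step 3: gm = 620 * 2.101e-07 * 22.5 * 0.9 = 2.64e-03 S

2.64e-03


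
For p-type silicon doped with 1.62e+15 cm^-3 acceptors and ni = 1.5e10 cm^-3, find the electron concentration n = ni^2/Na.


Step 1: Majority hole concentration p ≈ Na = 1.62e+15 cm^-3
Step 2: n = ni^2 / Na = (1.5e10)^2 / 1.62e+15
Step 3: n = 1.39e+05 cm^-3

1.39e+05


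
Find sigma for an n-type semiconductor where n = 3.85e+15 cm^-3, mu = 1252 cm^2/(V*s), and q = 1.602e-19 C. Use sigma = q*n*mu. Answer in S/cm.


Step 1: sigma = q * n * mu
Step 2: sigma = 1.602e-19 * 3.85e+15 * 1252
Step 3: sigma = 7.722e-01 S/cm

7.722e-01


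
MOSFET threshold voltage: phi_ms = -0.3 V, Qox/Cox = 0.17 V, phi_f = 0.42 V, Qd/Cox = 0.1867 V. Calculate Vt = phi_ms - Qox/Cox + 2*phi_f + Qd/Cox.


Step 1: Vt = phi_ms - Qox/Cox + 2*phi_f + Qd/Cox
Step 2: Vt = -0.3 - 0.17 + 2*0.42 + 0.1867
Step 3: Vt = -0.3 - 0.17 + 0.84 + 0.1867
Step 4: Vt = 0.5567 V

0.5567


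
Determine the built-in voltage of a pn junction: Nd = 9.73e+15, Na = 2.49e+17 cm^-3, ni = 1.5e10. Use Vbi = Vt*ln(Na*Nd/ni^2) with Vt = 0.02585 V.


Step 1: Compute Na*Nd/ni^2 = 2.49e+17 * 9.73e+15 / (1.5e10)^2 = 1.0768e+13
Step 2: ln(1.0768e+13) = 30.0076
Step 3: Vbi = 0.02585 * 30.0076 = 0.776 V

0.776


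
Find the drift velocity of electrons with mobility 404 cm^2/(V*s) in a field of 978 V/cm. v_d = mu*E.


Step 1: v_d = mu * E
Step 2: v_d = 404 * 978 = 395112
Step 3: v_d = 3.95e+05 cm/s

3.95e+05


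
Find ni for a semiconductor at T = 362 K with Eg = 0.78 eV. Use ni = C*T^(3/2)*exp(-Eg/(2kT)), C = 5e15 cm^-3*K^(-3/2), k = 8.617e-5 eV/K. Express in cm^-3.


Step 1: Compute kT = 8.617e-5 * 362 = 0.03119354 eV
Step 2: Exponent = -Eg/(2kT) = -0.78/(2*0.03119354) = -12.50259
Step 3: T^(3/2) = 362^1.5 = 6887.52
Step 4: ni = 5e15 * 6887.52 * exp(-12.50259) = 1.28e+14 cm^-3

1.28e+14


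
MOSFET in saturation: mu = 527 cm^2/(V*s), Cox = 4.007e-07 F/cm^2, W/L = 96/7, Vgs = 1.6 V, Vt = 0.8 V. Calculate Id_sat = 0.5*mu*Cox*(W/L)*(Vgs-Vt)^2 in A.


Step 1: Overdrive voltage Vov = Vgs - Vt = 1.6 - 0.8 = 0.8 V
Step 2: W/L = 96/7 = 13.7143
Step 3: Id = 0.5 * 527 * 4.007e-07 * 13.7143 * 0.8^2
Step 4: Id = 9.27e-04 A

9.27e-04


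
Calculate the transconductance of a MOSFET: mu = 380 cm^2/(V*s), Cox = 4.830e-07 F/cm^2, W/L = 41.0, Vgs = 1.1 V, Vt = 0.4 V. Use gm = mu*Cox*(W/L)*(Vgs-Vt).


Step 1: Vov = Vgs - Vt = 1.1 - 0.4 = 0.7 V
Step 2: gm = mu * Cox * (W/L) * Vov
Step 3: gm = 380 * 4.830e-07 * 41.0 * 0.7 = 5.27e-03 S

5.27e-03


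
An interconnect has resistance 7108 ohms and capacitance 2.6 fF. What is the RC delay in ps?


Step 1: tau = R * C
Step 2: tau = 7108 * 2.6 fF = 7108 * 2.6e-15 F
Step 3: tau = 1.84808e-11 s = 18.4808 ps

18.4808


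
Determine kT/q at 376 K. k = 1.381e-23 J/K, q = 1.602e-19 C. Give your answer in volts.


Step 1: kT = 1.381e-23 * 376 = 5.19256e-21 J
Step 2: Vt = kT/q = 5.19256e-21 / 1.602e-19
Step 3: Vt = 0.03241 V

0.03241


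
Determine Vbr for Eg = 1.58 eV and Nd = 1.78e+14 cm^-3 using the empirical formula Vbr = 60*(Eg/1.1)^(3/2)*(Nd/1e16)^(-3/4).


Step 1: Eg/1.1 = 1.58/1.1 = 1.436364
Step 2: (Eg/1.1)^1.5 = 1.436364^1.5 = 1.721459
Step 3: (Nd/1e16)^(-0.75) = (0.0178)^(-0.75) = 20.520361
Step 4: Vbr = 60 * 1.721459 * 20.520361 = 2119.5 V

2119.5


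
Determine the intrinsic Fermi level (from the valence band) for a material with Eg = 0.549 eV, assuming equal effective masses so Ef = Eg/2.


Step 1: For an intrinsic semiconductor, the Fermi level sits at midgap.
Step 2: Ef = Eg / 2 = 0.549 / 2 = 0.2745 eV

0.2745


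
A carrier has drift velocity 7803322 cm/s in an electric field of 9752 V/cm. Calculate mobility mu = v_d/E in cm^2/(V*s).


Step 1: mu = v_d / E
Step 2: mu = 7803322 / 9752
Step 3: mu = 800.18 cm^2/(V*s)

800.18


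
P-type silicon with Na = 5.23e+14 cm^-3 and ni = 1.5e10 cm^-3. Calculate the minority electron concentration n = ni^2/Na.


Step 1: Majority hole concentration p ≈ Na = 5.23e+14 cm^-3
Step 2: n = ni^2 / Na = (1.5e10)^2 / 5.23e+14
Step 3: n = 4.30e+05 cm^-3

4.30e+05


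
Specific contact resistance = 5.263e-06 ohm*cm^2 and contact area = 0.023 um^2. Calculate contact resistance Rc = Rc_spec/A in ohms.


Step 1: Convert area to cm^2: 0.023 um^2 = 2.3000e-10 cm^2
Step 2: Rc = Rc_spec / A = 5.263e-06 / 2.3000e-10
Step 3: Rc = 2.29e+04 ohms

2.29e+04


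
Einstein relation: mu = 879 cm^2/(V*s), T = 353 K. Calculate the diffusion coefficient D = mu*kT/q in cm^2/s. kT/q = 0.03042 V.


Step 1: D = mu * (kT/q)
Step 2: D = 879 * 0.03042
Step 3: D = 26.74 cm^2/s

26.74


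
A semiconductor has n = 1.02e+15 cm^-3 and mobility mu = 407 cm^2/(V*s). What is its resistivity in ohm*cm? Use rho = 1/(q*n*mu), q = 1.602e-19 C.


Step 1: sigma = q * n * mu = 1.602e-19 * 1.02e+15 * 407 = 6.65054e-02 S/cm
Step 2: rho = 1 / sigma = 1 / 6.65054e-02 = 15.04 ohm*cm

15.04


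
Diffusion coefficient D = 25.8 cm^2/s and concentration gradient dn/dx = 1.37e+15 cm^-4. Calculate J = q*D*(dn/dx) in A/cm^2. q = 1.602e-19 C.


Step 1: J = q * D * (dn/dx)
Step 2: J = 1.602e-19 * 25.8 * 1.37e+15
Step 3: J = 5.66e-03 A/cm^2

5.66e-03


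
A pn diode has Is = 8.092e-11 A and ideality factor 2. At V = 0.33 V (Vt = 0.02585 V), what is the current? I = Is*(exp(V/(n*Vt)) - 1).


Step 1: V/(n*Vt) = 0.33/(2*0.02585) = 6.3830
Step 2: exp(6.3830) = 5.9170e+02
Step 3: I = 8.092e-11 * (5.9170e+02 - 1) = 4.78e-08 A

4.78e-08


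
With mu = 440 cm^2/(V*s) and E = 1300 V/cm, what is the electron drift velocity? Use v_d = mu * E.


Step 1: v_d = mu * E
Step 2: v_d = 440 * 1300 = 572000
Step 3: v_d = 5.72e+05 cm/s

5.72e+05


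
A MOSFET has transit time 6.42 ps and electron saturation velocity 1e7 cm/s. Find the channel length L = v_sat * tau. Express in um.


Step 1: tau in seconds = 6.42 ps * 1e-12 = 6.4200e-12 s
Step 2: L = v_sat * tau = 1e7 * 6.4200e-12 = 6.4200e-05 cm
Step 3: L in um = 6.4200e-05 * 1e4 = 0.642 um

0.642


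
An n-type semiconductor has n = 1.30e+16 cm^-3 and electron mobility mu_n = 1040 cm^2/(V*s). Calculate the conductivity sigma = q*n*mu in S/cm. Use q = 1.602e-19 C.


Step 1: sigma = q * n * mu
Step 2: sigma = 1.602e-19 * 1.30e+16 * 1040
Step 3: sigma = 2.166e+00 S/cm

2.166e+00


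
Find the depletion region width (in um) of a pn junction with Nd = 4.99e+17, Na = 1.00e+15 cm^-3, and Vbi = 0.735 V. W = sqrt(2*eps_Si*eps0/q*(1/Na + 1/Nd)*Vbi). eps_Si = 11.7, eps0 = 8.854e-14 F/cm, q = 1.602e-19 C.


Step 1: 1/Na + 1/Nd = 1/1.00e+15 + 1/4.99e+17 = 1.00200e-15
Step 2: 2*eps*eps0/q = 2*11.7*8.854e-14/1.602e-19 = 1.293281e+07
Step 3: W^2 = 1.293281e+07 * 1.00200e-15 * 0.735 = 9.52463e-09
Step 4: W = sqrt(9.52463e-09) = 9.759e-05 cm = 0.9759 um

0.9759


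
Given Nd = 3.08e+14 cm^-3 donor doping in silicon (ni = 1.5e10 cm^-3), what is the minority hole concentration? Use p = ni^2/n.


Step 1: Since Nd >> ni, n ≈ Nd = 3.08e+14 cm^-3
Step 2: p = ni^2 / n = (1.5e10)^2 / 3.08e+14
Step 3: p = 2.25e20 / 3.08e+14 = 7.31e+05 cm^-3

7.31e+05


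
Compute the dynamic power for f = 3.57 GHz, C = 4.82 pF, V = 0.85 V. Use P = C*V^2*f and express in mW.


Step 1: V^2 = 0.85^2 = 0.7225 V^2
Step 2: P = C*V^2*f = 4.82e-12 F * 0.7225 * 3.57e9 Hz
Step 3: P = 1.24323465e-02 W
Step 4: P = 12.432 mW

12.432


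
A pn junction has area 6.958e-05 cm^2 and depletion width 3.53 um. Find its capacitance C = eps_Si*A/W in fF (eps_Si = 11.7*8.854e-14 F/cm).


Step 1: eps_Si = 11.7 * 8.854e-14 = 1.035918e-12 F/cm
Step 2: W in cm = 3.53 * 1e-4 = 3.53e-04 cm
Step 3: C = 1.035918e-12 * 6.958e-05 / 3.53e-04 = 2.041903e-13 F
Step 4: C = 204.19 fF

204.19


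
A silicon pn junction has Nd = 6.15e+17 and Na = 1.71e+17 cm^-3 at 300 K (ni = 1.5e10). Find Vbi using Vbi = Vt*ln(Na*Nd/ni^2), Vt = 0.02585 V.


Step 1: Compute Na*Nd/ni^2 = 1.71e+17 * 6.15e+17 / (1.5e10)^2 = 4.6740e+14
Step 2: ln(4.6740e+14) = 33.7782
Step 3: Vbi = 0.02585 * 33.7782 = 0.873 V

0.873


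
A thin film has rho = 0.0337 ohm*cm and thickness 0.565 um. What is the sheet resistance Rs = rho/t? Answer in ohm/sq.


Step 1: Convert thickness to cm: t = 0.565 um = 5.6500e-05 cm
Step 2: Rs = rho / t = 0.0337 / 5.6500e-05
Step 3: Rs = 596.5 ohm/sq

596.5


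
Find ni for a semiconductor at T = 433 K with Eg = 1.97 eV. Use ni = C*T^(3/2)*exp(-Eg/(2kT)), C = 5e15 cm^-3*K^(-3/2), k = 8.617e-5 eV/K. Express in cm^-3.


Step 1: Compute kT = 8.617e-5 * 433 = 0.03731161 eV
Step 2: Exponent = -Eg/(2kT) = -1.97/(2*0.03731161) = -26.39929
Step 3: T^(3/2) = 433^1.5 = 9010.15
Step 4: ni = 5e15 * 9010.15 * exp(-26.39929) = 1.54e+08 cm^-3

1.54e+08


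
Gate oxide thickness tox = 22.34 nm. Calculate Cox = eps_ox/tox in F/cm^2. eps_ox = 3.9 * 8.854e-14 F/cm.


Step 1: eps_ox = 3.9 * 8.854e-14 = 3.45306e-13 F/cm
Step 2: tox in cm = 22.34 nm * 1e-7 = 2.2340e-06 cm
Step 3: Cox = 3.45306e-13 / 2.2340e-06 = 1.55e-07 F/cm^2

1.55e-07


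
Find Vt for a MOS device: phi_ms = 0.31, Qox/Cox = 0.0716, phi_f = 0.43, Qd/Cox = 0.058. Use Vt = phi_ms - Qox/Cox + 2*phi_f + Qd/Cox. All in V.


Step 1: Vt = phi_ms - Qox/Cox + 2*phi_f + Qd/Cox
Step 2: Vt = 0.31 - 0.0716 + 2*0.43 + 0.058
Step 3: Vt = 0.31 - 0.0716 + 0.86 + 0.058
Step 4: Vt = 1.1564 V

1.1564


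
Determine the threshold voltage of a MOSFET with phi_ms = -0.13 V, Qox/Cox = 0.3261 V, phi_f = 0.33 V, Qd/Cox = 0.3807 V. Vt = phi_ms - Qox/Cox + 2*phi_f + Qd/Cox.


Step 1: Vt = phi_ms - Qox/Cox + 2*phi_f + Qd/Cox
Step 2: Vt = -0.13 - 0.3261 + 2*0.33 + 0.3807
Step 3: Vt = -0.13 - 0.3261 + 0.66 + 0.3807
Step 4: Vt = 0.5846 V

0.5846


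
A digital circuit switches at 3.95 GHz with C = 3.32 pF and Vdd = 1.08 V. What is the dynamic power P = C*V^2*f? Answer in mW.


Step 1: V^2 = 1.08^2 = 1.1664 V^2
Step 2: P = C*V^2*f = 3.32e-12 F * 1.1664 * 3.95e9 Hz
Step 3: P = 1.52961696e-02 W
Step 4: P = 15.296 mW

15.296


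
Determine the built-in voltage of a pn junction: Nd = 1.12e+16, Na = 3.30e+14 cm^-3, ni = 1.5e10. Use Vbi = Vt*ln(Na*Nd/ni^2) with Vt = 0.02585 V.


Step 1: Compute Na*Nd/ni^2 = 3.30e+14 * 1.12e+16 / (1.5e10)^2 = 1.6427e+10
Step 2: ln(1.6427e+10) = 23.5222
Step 3: Vbi = 0.02585 * 23.5222 = 0.608 V

0.608


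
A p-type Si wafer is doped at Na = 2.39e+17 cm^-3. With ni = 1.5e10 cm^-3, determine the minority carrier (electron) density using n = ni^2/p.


Step 1: Majority hole concentration p ≈ Na = 2.39e+17 cm^-3
Step 2: n = ni^2 / Na = (1.5e10)^2 / 2.39e+17
Step 3: n = 9.41e+02 cm^-3

9.41e+02


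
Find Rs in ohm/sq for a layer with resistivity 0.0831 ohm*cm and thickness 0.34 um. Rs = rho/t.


Step 1: Convert thickness to cm: t = 0.34 um = 3.4000e-05 cm
Step 2: Rs = rho / t = 0.0831 / 3.4000e-05
Step 3: Rs = 2444.1 ohm/sq

2444.1
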